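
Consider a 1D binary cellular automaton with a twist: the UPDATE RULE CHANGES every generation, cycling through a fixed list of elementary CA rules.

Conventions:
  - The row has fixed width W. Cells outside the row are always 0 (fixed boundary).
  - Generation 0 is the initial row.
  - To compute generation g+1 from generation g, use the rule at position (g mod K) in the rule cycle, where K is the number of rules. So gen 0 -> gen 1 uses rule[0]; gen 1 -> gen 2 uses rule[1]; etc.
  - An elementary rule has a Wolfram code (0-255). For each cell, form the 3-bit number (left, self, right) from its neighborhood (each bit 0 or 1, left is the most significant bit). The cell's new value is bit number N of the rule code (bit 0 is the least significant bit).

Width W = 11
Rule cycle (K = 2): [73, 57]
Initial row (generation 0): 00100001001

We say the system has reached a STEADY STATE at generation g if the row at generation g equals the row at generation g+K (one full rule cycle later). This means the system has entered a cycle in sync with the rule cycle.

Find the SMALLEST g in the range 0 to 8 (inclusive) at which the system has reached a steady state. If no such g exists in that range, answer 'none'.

Answer: none

Derivation:
Gen 0: 00100001001
Gen 1 (rule 73): 10001100000
Gen 2 (rule 57): 01101011111
Gen 3 (rule 73): 01100010001
Gen 4 (rule 57): 01011001100
Gen 5 (rule 73): 00011001101
Gen 6 (rule 57): 11010101010
Gen 7 (rule 73): 11000000000
Gen 8 (rule 57): 10111111111
Gen 9 (rule 73): 00100000001
Gen 10 (rule 57): 10011111100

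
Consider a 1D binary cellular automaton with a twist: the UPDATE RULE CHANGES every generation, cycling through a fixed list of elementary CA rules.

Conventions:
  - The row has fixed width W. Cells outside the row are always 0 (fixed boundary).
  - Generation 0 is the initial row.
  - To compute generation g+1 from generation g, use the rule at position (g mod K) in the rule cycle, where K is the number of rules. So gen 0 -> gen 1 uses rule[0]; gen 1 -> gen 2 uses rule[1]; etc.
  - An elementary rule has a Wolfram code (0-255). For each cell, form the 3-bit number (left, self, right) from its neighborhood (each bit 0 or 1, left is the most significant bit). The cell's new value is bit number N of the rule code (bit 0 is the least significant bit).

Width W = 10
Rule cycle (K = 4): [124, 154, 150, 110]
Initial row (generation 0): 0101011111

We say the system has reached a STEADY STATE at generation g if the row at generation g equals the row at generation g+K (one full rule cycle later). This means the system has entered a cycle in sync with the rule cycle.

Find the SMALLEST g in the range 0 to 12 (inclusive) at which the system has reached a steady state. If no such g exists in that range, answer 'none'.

Gen 0: 0101011111
Gen 1 (rule 124): 0111110001
Gen 2 (rule 154): 1111101010
Gen 3 (rule 150): 0111001011
Gen 4 (rule 110): 1101011111
Gen 5 (rule 124): 1111110001
Gen 6 (rule 154): 1111101010
Gen 7 (rule 150): 0111001011
Gen 8 (rule 110): 1101011111
Gen 9 (rule 124): 1111110001
Gen 10 (rule 154): 1111101010
Gen 11 (rule 150): 0111001011
Gen 12 (rule 110): 1101011111
Gen 13 (rule 124): 1111110001
Gen 14 (rule 154): 1111101010
Gen 15 (rule 150): 0111001011
Gen 16 (rule 110): 1101011111

Answer: 2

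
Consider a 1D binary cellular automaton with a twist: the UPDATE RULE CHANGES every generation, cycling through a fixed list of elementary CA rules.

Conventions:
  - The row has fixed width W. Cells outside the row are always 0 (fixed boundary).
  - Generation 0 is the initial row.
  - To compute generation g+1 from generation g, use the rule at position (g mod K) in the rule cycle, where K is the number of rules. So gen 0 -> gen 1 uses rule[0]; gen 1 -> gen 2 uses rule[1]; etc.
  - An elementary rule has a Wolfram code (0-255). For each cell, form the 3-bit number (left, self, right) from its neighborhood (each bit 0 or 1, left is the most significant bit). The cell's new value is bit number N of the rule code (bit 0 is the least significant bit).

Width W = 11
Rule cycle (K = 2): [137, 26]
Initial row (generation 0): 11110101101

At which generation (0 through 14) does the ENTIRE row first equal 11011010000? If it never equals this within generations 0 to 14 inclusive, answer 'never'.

Gen 0: 11110101101
Gen 1 (rule 137): 11100001000
Gen 2 (rule 26): 10010010100
Gen 3 (rule 137): 00000000001
Gen 4 (rule 26): 00000000010
Gen 5 (rule 137): 11111111000
Gen 6 (rule 26): 10000000100
Gen 7 (rule 137): 00111110001
Gen 8 (rule 26): 01100001010
Gen 9 (rule 137): 01001100000
Gen 10 (rule 26): 10111010000
Gen 11 (rule 137): 00110000111
Gen 12 (rule 26): 01101001100
Gen 13 (rule 137): 01000001001
Gen 14 (rule 26): 10100010110

Answer: never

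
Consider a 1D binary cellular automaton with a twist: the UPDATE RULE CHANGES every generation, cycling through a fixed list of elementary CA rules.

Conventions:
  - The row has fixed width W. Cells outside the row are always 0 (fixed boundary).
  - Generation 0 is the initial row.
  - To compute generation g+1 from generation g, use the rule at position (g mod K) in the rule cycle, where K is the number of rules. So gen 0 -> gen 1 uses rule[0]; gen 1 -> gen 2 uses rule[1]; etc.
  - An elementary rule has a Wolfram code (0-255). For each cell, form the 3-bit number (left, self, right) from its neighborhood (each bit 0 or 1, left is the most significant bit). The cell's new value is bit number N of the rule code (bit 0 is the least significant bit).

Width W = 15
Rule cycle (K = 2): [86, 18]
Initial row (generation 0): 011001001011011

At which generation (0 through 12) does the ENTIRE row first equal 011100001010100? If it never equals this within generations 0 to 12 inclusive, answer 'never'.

Answer: never

Derivation:
Gen 0: 011001001011011
Gen 1 (rule 86): 101111111001001
Gen 2 (rule 18): 000000000110110
Gen 3 (rule 86): 000000001010011
Gen 4 (rule 18): 000000010001100
Gen 5 (rule 86): 000000111010110
Gen 6 (rule 18): 000001000000001
Gen 7 (rule 86): 000011100000011
Gen 8 (rule 18): 000100010000100
Gen 9 (rule 86): 001110111001110
Gen 10 (rule 18): 010000000110001
Gen 11 (rule 86): 111000001011011
Gen 12 (rule 18): 000100010000000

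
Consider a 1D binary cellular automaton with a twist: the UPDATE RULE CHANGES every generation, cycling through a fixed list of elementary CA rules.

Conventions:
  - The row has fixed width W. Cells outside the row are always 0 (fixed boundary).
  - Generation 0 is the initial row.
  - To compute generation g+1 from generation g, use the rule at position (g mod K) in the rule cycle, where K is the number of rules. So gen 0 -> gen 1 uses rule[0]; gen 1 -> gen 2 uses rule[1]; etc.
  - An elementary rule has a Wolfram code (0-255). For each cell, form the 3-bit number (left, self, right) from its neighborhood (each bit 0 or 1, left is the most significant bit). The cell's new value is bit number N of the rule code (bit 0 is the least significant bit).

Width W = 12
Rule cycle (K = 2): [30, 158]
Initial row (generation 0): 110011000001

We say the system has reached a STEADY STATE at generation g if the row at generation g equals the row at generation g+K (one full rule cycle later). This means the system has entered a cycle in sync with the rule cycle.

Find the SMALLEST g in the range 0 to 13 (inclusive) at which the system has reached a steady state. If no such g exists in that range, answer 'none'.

Gen 0: 110011000001
Gen 1 (rule 30): 101110100011
Gen 2 (rule 158): 101100110110
Gen 3 (rule 30): 101011100101
Gen 4 (rule 158): 101011011101
Gen 5 (rule 30): 101010010001
Gen 6 (rule 158): 101011111011
Gen 7 (rule 30): 101010000010
Gen 8 (rule 158): 101011000111
Gen 9 (rule 30): 101010101100
Gen 10 (rule 158): 101010101010
Gen 11 (rule 30): 101010101011
Gen 12 (rule 158): 101010101010
Gen 13 (rule 30): 101010101011
Gen 14 (rule 158): 101010101010
Gen 15 (rule 30): 101010101011

Answer: 10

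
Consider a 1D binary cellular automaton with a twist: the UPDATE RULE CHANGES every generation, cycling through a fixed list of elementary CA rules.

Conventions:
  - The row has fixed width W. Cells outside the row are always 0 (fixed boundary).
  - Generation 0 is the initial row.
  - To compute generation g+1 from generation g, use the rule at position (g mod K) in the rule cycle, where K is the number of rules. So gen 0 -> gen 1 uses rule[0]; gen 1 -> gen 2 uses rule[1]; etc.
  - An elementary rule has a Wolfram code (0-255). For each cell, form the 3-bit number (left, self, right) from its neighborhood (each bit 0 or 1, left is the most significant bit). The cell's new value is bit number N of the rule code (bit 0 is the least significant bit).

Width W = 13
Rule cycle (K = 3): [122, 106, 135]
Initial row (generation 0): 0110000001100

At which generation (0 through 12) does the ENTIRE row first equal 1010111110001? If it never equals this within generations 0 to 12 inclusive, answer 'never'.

Answer: 11

Derivation:
Gen 0: 0110000001100
Gen 1 (rule 122): 1111000011110
Gen 2 (rule 106): 1001000110010
Gen 3 (rule 135): 1011011000110
Gen 4 (rule 122): 0111111101111
Gen 5 (rule 106): 1100000111001
Gen 6 (rule 135): 0001111010011
Gen 7 (rule 122): 0011001101111
Gen 8 (rule 106): 0111011111001
Gen 9 (rule 135): 1010001110011
Gen 10 (rule 122): 0101011011111
Gen 11 (rule 106): 1010111110001
Gen 12 (rule 135): 1010011100111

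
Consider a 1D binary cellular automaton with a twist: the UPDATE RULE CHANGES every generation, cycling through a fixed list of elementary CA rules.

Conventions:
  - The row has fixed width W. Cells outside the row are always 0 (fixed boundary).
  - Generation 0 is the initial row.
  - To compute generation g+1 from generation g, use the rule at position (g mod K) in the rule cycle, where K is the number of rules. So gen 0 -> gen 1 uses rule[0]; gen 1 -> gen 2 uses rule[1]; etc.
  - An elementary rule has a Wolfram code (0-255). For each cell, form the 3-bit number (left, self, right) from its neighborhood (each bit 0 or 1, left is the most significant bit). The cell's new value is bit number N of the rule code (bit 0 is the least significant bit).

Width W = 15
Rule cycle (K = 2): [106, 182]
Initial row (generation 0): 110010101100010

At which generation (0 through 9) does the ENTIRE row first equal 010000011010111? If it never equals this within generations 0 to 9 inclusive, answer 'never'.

Gen 0: 110010101100010
Gen 1 (rule 106): 110101011100100
Gen 2 (rule 182): 001111101011110
Gen 3 (rule 106): 011000110110010
Gen 4 (rule 182): 100101001001111
Gen 5 (rule 106): 001010010011001
Gen 6 (rule 182): 011111111100111
Gen 7 (rule 106): 110000000101101
Gen 8 (rule 182): 001000001110011
Gen 9 (rule 106): 010000011010111

Answer: 9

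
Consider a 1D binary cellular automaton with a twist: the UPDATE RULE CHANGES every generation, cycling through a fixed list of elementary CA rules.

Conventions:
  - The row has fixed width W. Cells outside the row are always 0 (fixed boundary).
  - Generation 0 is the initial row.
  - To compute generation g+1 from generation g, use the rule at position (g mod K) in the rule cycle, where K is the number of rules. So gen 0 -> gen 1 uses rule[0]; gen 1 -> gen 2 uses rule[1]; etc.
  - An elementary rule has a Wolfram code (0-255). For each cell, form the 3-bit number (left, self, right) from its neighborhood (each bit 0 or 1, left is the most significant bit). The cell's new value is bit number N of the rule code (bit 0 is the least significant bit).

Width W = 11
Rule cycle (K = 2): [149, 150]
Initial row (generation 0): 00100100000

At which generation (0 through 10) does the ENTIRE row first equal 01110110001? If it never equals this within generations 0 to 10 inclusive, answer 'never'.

Gen 0: 00100100000
Gen 1 (rule 149): 10110111111
Gen 2 (rule 150): 10000011110
Gen 3 (rule 149): 11111001101
Gen 4 (rule 150): 01110110001
Gen 5 (rule 149): 00100001101
Gen 6 (rule 150): 01110010001
Gen 7 (rule 149): 00101011101
Gen 8 (rule 150): 01101001001
Gen 9 (rule 149): 00001101101
Gen 10 (rule 150): 00010000001

Answer: 4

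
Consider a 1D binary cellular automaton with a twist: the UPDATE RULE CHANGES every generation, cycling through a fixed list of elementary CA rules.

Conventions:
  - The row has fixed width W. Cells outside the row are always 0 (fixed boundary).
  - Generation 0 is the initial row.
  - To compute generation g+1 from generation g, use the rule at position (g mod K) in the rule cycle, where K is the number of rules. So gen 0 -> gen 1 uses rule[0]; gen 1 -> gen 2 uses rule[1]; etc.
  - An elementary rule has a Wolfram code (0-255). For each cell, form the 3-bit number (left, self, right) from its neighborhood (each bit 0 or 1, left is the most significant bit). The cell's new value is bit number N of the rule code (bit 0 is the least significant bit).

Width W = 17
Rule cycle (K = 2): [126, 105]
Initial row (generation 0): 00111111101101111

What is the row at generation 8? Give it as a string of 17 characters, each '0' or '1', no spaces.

Gen 0: 00111111101101111
Gen 1 (rule 126): 01100000111111001
Gen 2 (rule 105): 01101110100001000
Gen 3 (rule 126): 11111011110011100
Gen 4 (rule 105): 10001110010010101
Gen 5 (rule 126): 11011011111111111
Gen 6 (rule 105): 11111110000000001
Gen 7 (rule 126): 10000011000000011
Gen 8 (rule 105): 00111011011111011

Answer: 00111011011111011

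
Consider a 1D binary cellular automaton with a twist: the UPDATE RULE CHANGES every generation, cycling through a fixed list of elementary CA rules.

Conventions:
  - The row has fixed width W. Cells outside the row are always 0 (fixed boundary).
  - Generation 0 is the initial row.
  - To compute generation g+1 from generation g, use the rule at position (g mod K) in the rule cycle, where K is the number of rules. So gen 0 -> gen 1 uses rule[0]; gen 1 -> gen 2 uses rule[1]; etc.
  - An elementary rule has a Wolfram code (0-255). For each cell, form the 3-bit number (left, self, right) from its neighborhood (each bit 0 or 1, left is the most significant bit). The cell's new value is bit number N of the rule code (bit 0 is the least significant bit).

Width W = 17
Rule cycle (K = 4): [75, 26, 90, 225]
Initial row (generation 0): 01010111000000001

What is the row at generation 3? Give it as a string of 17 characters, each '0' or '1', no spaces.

Gen 0: 01010111000000001
Gen 1 (rule 75): 10000101011111110
Gen 2 (rule 26): 01001000010000001
Gen 3 (rule 90): 10110100101000010

Answer: 10110100101000010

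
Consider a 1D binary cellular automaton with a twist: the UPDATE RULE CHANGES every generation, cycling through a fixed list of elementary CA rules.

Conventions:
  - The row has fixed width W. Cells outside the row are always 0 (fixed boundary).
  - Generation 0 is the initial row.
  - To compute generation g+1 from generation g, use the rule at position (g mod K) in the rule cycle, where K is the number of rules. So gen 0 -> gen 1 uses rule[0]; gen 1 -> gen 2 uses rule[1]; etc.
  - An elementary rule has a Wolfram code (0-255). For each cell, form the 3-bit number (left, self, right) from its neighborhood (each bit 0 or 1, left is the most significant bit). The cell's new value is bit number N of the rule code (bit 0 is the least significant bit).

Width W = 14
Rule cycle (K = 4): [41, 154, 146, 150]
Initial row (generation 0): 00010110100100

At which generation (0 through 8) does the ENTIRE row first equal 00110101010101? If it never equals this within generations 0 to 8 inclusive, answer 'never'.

Gen 0: 00010110100100
Gen 1 (rule 41): 11001101000001
Gen 2 (rule 154): 10111000100010
Gen 3 (rule 146): 00010101010101
Gen 4 (rule 150): 00110101010101
Gen 5 (rule 41): 10101010101010
Gen 6 (rule 154): 00000000000001
Gen 7 (rule 146): 00000000000010
Gen 8 (rule 150): 00000000000111

Answer: 4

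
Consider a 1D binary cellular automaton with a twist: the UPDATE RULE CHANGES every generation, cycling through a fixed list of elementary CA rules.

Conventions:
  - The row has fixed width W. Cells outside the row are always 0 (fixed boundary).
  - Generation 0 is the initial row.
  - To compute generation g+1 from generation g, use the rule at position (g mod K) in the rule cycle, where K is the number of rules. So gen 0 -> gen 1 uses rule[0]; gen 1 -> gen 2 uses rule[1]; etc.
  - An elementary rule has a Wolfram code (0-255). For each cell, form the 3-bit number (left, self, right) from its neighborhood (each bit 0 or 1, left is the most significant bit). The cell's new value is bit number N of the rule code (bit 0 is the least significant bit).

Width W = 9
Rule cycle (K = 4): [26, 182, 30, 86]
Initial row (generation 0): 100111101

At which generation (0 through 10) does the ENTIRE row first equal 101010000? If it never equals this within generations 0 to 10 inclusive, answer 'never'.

Gen 0: 100111101
Gen 1 (rule 26): 011100000
Gen 2 (rule 182): 101010000
Gen 3 (rule 30): 101011000
Gen 4 (rule 86): 101001100
Gen 5 (rule 26): 000111010
Gen 6 (rule 182): 001010111
Gen 7 (rule 30): 011010100
Gen 8 (rule 86): 101010110
Gen 9 (rule 26): 000000101
Gen 10 (rule 182): 000001111

Answer: 2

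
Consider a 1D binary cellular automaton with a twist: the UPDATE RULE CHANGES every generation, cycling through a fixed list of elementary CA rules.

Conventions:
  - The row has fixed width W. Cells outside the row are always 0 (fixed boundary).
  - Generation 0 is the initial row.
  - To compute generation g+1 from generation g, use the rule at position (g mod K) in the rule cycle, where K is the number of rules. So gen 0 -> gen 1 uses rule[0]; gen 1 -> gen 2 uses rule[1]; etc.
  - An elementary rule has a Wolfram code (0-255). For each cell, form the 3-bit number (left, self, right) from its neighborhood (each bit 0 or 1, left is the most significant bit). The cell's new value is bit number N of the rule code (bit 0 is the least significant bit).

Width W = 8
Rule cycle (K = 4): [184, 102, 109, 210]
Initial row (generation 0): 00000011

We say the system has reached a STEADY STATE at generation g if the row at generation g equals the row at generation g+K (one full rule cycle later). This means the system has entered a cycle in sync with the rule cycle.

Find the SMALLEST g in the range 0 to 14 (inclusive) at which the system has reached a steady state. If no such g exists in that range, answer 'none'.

Gen 0: 00000011
Gen 1 (rule 184): 00000010
Gen 2 (rule 102): 00000110
Gen 3 (rule 109): 11110110
Gen 4 (rule 210): 01110011
Gen 5 (rule 184): 01101010
Gen 6 (rule 102): 10111110
Gen 7 (rule 109): 11100010
Gen 8 (rule 210): 01110101
Gen 9 (rule 184): 01101010
Gen 10 (rule 102): 10111110
Gen 11 (rule 109): 11100010
Gen 12 (rule 210): 01110101
Gen 13 (rule 184): 01101010
Gen 14 (rule 102): 10111110
Gen 15 (rule 109): 11100010
Gen 16 (rule 210): 01110101
Gen 17 (rule 184): 01101010
Gen 18 (rule 102): 10111110

Answer: 5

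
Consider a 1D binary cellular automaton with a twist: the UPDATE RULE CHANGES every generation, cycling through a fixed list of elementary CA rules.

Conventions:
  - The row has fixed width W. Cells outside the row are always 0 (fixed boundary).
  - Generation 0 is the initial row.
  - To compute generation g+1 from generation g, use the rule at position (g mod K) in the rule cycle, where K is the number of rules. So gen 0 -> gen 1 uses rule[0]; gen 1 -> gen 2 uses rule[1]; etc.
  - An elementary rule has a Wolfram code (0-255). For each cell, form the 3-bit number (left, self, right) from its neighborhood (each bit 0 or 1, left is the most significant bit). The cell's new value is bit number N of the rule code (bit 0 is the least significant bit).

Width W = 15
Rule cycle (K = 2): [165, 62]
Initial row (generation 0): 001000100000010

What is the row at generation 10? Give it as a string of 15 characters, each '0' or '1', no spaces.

Gen 0: 001000100000010
Gen 1 (rule 165): 101010101111010
Gen 2 (rule 62): 111111111000111
Gen 3 (rule 165): 011111110010010
Gen 4 (rule 62): 110000001111111
Gen 5 (rule 165): 000111100111110
Gen 6 (rule 62): 001100011100001
Gen 7 (rule 165): 100001001001101
Gen 8 (rule 62): 110011111111011
Gen 9 (rule 165): 000001111110100
Gen 10 (rule 62): 000011000001110

Answer: 000011000001110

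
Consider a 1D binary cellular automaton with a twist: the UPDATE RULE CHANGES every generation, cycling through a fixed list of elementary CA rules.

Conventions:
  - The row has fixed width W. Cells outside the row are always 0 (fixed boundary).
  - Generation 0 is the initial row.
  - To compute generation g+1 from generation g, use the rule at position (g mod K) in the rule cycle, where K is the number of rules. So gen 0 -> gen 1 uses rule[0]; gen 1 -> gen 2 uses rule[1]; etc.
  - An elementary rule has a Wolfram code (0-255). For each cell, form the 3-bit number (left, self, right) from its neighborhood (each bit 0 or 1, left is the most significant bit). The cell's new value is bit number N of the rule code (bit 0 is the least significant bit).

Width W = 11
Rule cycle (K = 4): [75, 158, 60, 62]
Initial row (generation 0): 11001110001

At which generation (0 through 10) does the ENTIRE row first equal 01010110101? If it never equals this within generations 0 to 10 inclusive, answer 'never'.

Answer: 7

Derivation:
Gen 0: 11001110001
Gen 1 (rule 75): 11011010110
Gen 2 (rule 158): 10010010101
Gen 3 (rule 60): 11011011111
Gen 4 (rule 62): 10110110000
Gen 5 (rule 75): 00110110111
Gen 6 (rule 158): 01100100110
Gen 7 (rule 60): 01010110101
Gen 8 (rule 62): 11111101111
Gen 9 (rule 75): 10000101001
Gen 10 (rule 158): 11001101111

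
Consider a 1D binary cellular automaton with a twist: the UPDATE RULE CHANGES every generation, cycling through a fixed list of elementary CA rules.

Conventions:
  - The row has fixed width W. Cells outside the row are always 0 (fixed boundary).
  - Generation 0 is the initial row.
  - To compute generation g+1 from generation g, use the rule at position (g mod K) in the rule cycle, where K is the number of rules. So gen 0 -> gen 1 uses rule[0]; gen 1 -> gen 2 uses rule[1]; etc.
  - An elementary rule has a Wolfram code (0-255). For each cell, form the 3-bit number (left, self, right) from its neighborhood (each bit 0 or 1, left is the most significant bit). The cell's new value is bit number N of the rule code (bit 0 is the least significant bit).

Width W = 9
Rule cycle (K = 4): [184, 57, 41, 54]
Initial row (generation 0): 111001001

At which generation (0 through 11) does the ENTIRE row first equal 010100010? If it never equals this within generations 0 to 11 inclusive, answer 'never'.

Answer: 3

Derivation:
Gen 0: 111001001
Gen 1 (rule 184): 110100100
Gen 2 (rule 57): 101010011
Gen 3 (rule 41): 010100010
Gen 4 (rule 54): 111110111
Gen 5 (rule 184): 111101110
Gen 6 (rule 57): 100011001
Gen 7 (rule 41): 001010000
Gen 8 (rule 54): 011111000
Gen 9 (rule 184): 011110100
Gen 10 (rule 57): 010001011
Gen 11 (rule 41): 000100110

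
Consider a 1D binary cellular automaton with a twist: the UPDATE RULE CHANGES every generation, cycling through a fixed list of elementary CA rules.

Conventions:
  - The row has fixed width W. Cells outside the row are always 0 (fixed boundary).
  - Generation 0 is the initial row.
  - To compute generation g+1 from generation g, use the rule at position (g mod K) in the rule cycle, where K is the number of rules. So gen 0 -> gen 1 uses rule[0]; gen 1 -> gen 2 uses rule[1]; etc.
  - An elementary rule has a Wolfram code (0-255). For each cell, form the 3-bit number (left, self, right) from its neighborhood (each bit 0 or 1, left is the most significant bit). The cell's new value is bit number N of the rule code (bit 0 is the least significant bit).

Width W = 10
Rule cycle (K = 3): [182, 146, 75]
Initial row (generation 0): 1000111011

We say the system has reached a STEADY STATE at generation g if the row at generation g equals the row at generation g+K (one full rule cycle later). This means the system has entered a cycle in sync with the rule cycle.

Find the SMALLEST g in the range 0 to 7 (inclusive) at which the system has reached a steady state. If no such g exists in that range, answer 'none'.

Gen 0: 1000111011
Gen 1 (rule 182): 1101010100
Gen 2 (rule 146): 0000000010
Gen 3 (rule 75): 1111111100
Gen 4 (rule 182): 0111111010
Gen 5 (rule 146): 1011110001
Gen 6 (rule 75): 0010010110
Gen 7 (rule 182): 0111111001
Gen 8 (rule 146): 1011110110
Gen 9 (rule 75): 0010010110
Gen 10 (rule 182): 0111111001

Answer: 6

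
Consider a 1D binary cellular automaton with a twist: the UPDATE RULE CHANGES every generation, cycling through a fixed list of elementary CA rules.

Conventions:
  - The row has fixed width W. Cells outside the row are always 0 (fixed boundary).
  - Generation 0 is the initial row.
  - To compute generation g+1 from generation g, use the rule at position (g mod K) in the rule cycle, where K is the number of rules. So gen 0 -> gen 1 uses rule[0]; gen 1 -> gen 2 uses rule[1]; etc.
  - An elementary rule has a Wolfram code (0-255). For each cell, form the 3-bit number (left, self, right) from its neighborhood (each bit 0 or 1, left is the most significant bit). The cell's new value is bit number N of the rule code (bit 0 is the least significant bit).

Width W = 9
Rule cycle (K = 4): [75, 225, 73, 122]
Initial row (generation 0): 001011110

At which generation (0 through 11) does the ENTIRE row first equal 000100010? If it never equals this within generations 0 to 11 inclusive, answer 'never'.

Answer: never

Derivation:
Gen 0: 001011110
Gen 1 (rule 75): 110010010
Gen 2 (rule 225): 010000000
Gen 3 (rule 73): 000111111
Gen 4 (rule 122): 001100001
Gen 5 (rule 75): 111101110
Gen 6 (rule 225): 011110110
Gen 7 (rule 73): 010010110
Gen 8 (rule 122): 101101111
Gen 9 (rule 75): 001101001
Gen 10 (rule 225): 100110000
Gen 11 (rule 73): 000110111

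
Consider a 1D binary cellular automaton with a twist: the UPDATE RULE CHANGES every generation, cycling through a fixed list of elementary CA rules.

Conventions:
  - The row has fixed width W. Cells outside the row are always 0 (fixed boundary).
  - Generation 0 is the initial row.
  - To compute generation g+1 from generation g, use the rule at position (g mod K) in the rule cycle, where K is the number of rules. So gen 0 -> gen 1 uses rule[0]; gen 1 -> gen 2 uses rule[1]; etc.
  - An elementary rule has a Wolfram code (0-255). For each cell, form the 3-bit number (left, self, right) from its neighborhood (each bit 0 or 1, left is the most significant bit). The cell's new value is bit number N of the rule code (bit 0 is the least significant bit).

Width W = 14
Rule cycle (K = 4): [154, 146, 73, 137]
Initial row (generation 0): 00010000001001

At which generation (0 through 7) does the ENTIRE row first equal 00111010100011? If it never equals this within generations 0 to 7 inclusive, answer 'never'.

Gen 0: 00010000001001
Gen 1 (rule 154): 00101000010110
Gen 2 (rule 146): 01000100100001
Gen 3 (rule 73): 00010000001100
Gen 4 (rule 137): 11000111101001
Gen 5 (rule 154): 10101111000110
Gen 6 (rule 146): 00000110101001
Gen 7 (rule 73): 11110110000000

Answer: never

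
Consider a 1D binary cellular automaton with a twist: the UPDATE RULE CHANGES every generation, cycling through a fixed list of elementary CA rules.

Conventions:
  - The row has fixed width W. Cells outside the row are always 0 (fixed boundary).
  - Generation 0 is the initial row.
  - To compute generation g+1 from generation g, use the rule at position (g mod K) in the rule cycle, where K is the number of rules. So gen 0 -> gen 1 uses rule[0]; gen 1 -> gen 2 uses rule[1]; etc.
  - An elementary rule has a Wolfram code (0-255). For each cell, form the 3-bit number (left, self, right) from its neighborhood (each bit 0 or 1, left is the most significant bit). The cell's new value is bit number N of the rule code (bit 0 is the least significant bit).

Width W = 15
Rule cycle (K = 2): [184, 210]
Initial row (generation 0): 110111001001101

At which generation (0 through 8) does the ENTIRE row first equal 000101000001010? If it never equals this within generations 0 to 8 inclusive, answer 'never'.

Gen 0: 110111001001101
Gen 1 (rule 184): 101110100101010
Gen 2 (rule 210): 000110011000001
Gen 3 (rule 184): 000101010100000
Gen 4 (rule 210): 001000000010000
Gen 5 (rule 184): 000100000001000
Gen 6 (rule 210): 001010000010100
Gen 7 (rule 184): 000101000001010
Gen 8 (rule 210): 001000100010001

Answer: 7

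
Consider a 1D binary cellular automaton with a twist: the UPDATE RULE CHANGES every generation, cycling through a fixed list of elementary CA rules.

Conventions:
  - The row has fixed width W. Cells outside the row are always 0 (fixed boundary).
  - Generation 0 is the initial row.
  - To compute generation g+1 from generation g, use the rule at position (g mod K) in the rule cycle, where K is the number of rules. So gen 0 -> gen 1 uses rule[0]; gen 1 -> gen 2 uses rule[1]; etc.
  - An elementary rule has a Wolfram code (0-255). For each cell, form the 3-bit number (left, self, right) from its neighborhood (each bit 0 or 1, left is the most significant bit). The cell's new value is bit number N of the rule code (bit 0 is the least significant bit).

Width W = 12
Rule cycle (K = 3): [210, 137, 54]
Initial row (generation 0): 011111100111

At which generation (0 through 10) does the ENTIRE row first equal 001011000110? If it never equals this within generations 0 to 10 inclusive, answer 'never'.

Answer: 7

Derivation:
Gen 0: 011111100111
Gen 1 (rule 210): 101111111011
Gen 2 (rule 137): 001111110010
Gen 3 (rule 54): 010000001111
Gen 4 (rule 210): 101000010111
Gen 5 (rule 137): 000011000110
Gen 6 (rule 54): 000100101001
Gen 7 (rule 210): 001011000110
Gen 8 (rule 137): 100010010100
Gen 9 (rule 54): 110111111110
Gen 10 (rule 210): 010011111111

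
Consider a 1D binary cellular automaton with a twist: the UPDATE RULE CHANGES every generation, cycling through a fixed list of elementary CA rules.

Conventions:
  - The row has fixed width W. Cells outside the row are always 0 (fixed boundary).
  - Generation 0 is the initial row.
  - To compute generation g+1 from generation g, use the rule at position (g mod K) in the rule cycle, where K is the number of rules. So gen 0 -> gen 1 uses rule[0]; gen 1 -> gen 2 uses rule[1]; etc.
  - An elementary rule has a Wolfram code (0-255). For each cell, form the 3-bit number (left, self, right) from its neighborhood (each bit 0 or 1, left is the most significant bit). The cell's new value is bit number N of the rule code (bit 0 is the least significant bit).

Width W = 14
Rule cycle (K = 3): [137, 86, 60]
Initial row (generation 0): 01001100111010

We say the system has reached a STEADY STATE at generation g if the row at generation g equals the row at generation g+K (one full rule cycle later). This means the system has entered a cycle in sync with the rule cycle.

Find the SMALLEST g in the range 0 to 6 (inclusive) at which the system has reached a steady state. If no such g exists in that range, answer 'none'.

Answer: none

Derivation:
Gen 0: 01001100111010
Gen 1 (rule 137): 00001000110000
Gen 2 (rule 86): 00011101011000
Gen 3 (rule 60): 00010011110100
Gen 4 (rule 137): 11000011100001
Gen 5 (rule 86): 01100100110011
Gen 6 (rule 60): 01010110101010
Gen 7 (rule 137): 00000100000000
Gen 8 (rule 86): 00001110000000
Gen 9 (rule 60): 00001001000000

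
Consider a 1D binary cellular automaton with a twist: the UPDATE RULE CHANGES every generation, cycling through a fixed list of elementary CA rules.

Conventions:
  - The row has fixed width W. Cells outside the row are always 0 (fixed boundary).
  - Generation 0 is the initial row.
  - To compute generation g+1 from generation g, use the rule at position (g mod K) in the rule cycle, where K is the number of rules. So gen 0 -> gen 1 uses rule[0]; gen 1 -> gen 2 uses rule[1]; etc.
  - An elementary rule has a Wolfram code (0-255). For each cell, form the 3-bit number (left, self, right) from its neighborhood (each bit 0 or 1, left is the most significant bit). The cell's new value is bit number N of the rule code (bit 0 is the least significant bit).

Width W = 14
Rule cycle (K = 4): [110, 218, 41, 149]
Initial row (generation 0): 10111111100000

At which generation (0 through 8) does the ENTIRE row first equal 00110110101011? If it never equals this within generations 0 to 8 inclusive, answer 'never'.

Gen 0: 10111111100000
Gen 1 (rule 110): 11100000100000
Gen 2 (rule 218): 11110001010000
Gen 3 (rule 41): 10000100100111
Gen 4 (rule 149): 11110110110010
Gen 5 (rule 110): 10011111110110
Gen 6 (rule 218): 01111111110111
Gen 7 (rule 41): 01000000001100
Gen 8 (rule 149): 01111111100011

Answer: never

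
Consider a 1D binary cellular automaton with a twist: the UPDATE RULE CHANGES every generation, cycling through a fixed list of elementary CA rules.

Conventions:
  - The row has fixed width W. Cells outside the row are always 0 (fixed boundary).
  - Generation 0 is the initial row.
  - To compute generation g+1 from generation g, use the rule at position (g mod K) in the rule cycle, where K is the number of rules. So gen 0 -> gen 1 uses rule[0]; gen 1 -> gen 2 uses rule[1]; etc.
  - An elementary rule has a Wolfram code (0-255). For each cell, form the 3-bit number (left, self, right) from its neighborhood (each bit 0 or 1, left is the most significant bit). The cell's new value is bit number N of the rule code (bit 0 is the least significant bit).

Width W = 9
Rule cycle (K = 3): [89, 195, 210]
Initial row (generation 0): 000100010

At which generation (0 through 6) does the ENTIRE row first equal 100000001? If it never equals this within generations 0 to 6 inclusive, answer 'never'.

Gen 0: 000100010
Gen 1 (rule 89): 110011001
Gen 2 (rule 195): 010101010
Gen 3 (rule 210): 100000001
Gen 4 (rule 89): 011111100
Gen 5 (rule 195): 101111101
Gen 6 (rule 210): 000111100

Answer: 3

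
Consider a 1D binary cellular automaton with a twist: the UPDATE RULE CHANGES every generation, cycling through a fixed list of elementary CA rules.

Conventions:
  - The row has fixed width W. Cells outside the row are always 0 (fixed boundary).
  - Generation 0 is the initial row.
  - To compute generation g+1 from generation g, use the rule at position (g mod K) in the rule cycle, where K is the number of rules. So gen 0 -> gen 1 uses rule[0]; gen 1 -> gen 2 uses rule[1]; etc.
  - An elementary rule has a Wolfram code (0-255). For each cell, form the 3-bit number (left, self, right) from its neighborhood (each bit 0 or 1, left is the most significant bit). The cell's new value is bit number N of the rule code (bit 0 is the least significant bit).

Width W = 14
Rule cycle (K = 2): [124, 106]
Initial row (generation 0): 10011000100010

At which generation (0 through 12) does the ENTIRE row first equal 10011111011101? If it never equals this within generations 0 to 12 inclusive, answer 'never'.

Gen 0: 10011000100010
Gen 1 (rule 124): 11011100110011
Gen 2 (rule 106): 11110101110111
Gen 3 (rule 124): 10011111011101
Gen 4 (rule 106): 00110001110110
Gen 5 (rule 124): 00111001011111
Gen 6 (rule 106): 01101010110001
Gen 7 (rule 124): 01111111111001
Gen 8 (rule 106): 11000000001010
Gen 9 (rule 124): 11100000001111
Gen 10 (rule 106): 10100000011001
Gen 11 (rule 124): 11110000011101
Gen 12 (rule 106): 10010000110110

Answer: 3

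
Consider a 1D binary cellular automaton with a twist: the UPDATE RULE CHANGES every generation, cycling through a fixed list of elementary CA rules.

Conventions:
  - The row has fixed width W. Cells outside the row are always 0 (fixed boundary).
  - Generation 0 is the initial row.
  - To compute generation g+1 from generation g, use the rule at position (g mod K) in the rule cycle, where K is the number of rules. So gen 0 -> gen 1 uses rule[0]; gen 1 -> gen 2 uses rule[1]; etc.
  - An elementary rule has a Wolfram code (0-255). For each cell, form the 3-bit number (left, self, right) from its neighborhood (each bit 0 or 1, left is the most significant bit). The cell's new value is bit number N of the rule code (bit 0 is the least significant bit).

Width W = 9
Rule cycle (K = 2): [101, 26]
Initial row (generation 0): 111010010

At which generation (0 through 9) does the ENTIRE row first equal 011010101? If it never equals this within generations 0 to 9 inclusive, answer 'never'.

Gen 0: 111010010
Gen 1 (rule 101): 001110010
Gen 2 (rule 26): 011001101
Gen 3 (rule 101): 001000111
Gen 4 (rule 26): 010101100
Gen 5 (rule 101): 011110101
Gen 6 (rule 26): 110000000
Gen 7 (rule 101): 010111111
Gen 8 (rule 26): 100100000
Gen 9 (rule 101): 100101111

Answer: never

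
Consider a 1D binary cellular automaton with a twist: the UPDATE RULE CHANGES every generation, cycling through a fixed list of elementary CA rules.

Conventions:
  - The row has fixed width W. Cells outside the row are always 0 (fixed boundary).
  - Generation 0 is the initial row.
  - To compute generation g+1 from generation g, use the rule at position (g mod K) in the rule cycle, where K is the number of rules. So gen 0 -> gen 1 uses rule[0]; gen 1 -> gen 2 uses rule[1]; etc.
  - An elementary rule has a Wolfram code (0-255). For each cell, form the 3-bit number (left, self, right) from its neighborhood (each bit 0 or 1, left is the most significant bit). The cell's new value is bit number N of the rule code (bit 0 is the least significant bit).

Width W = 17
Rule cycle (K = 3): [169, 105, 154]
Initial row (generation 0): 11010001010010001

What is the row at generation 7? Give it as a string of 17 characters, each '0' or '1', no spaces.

Gen 0: 11010001010010001
Gen 1 (rule 169): 10100100100000100
Gen 2 (rule 105): 01000000001110001
Gen 3 (rule 154): 10100000011101010
Gen 4 (rule 169): 01001111011010100
Gen 5 (rule 105): 00001001111101001
Gen 6 (rule 154): 00010111111000110
Gen 7 (rule 169): 11001111110010100

Answer: 11001111110010100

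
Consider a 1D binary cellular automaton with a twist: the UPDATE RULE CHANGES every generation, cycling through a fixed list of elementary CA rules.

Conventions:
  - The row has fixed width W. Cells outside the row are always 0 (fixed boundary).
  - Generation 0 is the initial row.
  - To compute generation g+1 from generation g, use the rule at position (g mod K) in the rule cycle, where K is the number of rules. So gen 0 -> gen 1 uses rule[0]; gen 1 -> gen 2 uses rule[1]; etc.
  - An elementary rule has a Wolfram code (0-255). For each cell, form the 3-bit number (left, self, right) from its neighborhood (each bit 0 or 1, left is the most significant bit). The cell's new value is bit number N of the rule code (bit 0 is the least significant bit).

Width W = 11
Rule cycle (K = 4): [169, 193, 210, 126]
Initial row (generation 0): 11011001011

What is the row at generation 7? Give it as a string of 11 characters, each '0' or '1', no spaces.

Gen 0: 11011001011
Gen 1 (rule 169): 10110000110
Gen 2 (rule 193): 00010110010
Gen 3 (rule 210): 00100011101
Gen 4 (rule 126): 01110110111
Gen 5 (rule 169): 01101101110
Gen 6 (rule 193): 00100100110
Gen 7 (rule 210): 01011011011

Answer: 01011011011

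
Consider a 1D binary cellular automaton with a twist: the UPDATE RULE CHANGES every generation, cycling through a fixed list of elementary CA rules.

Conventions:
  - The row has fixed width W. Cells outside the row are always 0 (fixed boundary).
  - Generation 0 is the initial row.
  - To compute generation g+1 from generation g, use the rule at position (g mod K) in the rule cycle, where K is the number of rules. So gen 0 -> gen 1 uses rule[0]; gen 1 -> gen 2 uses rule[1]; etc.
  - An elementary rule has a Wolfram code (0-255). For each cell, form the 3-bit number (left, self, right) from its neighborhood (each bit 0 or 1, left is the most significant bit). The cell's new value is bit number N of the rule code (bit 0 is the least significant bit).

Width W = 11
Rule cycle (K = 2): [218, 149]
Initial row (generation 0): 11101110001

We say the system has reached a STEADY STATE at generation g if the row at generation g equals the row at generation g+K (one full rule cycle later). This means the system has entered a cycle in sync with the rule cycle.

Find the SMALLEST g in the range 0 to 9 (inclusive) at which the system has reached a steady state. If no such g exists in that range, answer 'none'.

Gen 0: 11101110001
Gen 1 (rule 218): 11101111010
Gen 2 (rule 149): 01000110011
Gen 3 (rule 218): 10101111111
Gen 4 (rule 149): 10100111110
Gen 5 (rule 218): 00011111111
Gen 6 (rule 149): 11001111110
Gen 7 (rule 218): 11111111111
Gen 8 (rule 149): 01111111110
Gen 9 (rule 218): 11111111111
Gen 10 (rule 149): 01111111110
Gen 11 (rule 218): 11111111111

Answer: 7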